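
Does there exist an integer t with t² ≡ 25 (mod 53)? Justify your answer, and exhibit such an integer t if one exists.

t = 5

Take t = 5. Then 5² = 25, and since 0 ≤ 25 < 53 this is already reduced: 5² ≡ 25 (mod 53).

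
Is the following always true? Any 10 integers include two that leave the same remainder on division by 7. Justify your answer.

Each integer lies in one of the 7 residue classes modulo 7.
Since 10 > 7, two of the 10 integers must share a residue class by the pigeonhole principle; call them a and b.
So a and b have equal remainders mod 7, which is exactly what was to be shown.

True.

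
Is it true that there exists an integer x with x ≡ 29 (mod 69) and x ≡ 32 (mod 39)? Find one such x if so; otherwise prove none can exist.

x = 305

gcd(69, 39) = 3. A simultaneous solution exists iff 29 ≡ 32 (mod 3); here 29 mod 3 = 2 = 32 mod 3, so it does.
List candidates x ≡ 29 (mod 69): 29, 98, 167, 236, 305. Modulo 39 these are 29, 20, 11, 2, 32; 305 gives 32 as required.
Verify: 305 = 4·69 + 29 and 305 = 7·39 + 32. ✓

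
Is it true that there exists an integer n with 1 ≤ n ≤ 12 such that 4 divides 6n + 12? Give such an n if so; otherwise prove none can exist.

n = 2

At n = 1 the value 18 is not a multiple of 4. n = 2 works, since 6·2 + 12 = 24 = 6·4.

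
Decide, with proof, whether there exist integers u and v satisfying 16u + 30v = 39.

gcd(16, 30) = 2, so every integer of the form 16u + 30v is a multiple of 2.
But 39 = 2·19 + 1, so 2 ∤ 39.
So the equation is unsolvable over ℤ.

There are no such integers.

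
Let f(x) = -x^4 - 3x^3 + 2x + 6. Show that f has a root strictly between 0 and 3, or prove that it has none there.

Such a root exists.

f(0) = 6 and f(3) = -150, which have opposite signs.
f is continuous everywhere (it is a polynomial), in particular on [0, 3].
By the Intermediate Value Theorem f must vanish at some point of (0, 3).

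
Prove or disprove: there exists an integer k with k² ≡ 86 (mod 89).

No, no such integer exists.

Apply Euler's criterion with the prime 89: 86 is a quadratic residue iff 86^44 ≡ 1 (mod 89), and a non-residue iff it is ≡ −1.
Squaring successively (mod 89): 86^2 = 7396 ≡ 9; 86^4 ≡ 9² = 81 ≡ 81; 86^8 ≡ 81² = 6561 ≡ 64; 86^16 ≡ 64² = 4096 ≡ 2; 86^32 ≡ 2² = 4 ≡ 4.
Since 44 = 32 + 8 + 4, 86^44 ≡ 4 · 64 · 81; multiplying out mod 89: 4·64 = 256 ≡ 78, then 78·81 = 6318 ≡ 88. Thus 86^44 ≡ 88 ≡ −1 (mod 89).
By Euler's criterion 86 is a quadratic non-residue mod 89: no k satisfies k² ≡ 86 (mod 89).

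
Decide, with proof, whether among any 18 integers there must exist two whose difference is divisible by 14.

Each integer lies in one of the 14 residue classes modulo 14.
Placing 18 integers into 14 classes, some class receives at least two — say a and b.
Their difference a − b is then a multiple of 14.

Yes, this is always true.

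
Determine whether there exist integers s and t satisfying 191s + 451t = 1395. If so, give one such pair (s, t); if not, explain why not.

s = 38, t = -13

Since gcd(191, 451) = 1, every integer is an integer combination of 191 and 451.
Run the Euclidean algorithm on 451 and 191: 451 = 2·191 + 69, 191 = 2·69 + 53, 69 = 1·53 + 16, 53 = 3·16 + 5, 16 = 3·5 + 1, 5 = 5·1 + 0.
Unwinding: 1 = 16 − 3·5 = 16 − 3·(53 − 3·16) = −3·53 + 10·16 = −3·53 + 10·(69 − 1·53) = 10·69 − 13·53 = 10·69 − 13·(191 − 2·69) = −13·191 + 36·69 = −13·191 + 36·(451 − 2·191) = 36·451 − 85·191, i.e. 191·(-85) + 451·36 = 1.
Scaling by 1395 gives the particular solution (s, t) = (-118575, 50220).
Shifting by a multiple of (451, −191) keeps it a solution: s = -118575 + 263·451 = 38, t = 50220 − 263·191 = -13.
Indeed 191·38 + 451·(-13) = 7258 − 5863 = 1395.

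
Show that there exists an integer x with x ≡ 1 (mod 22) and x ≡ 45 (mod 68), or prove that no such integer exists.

gcd(22, 68) = 2. A simultaneous solution exists iff 1 ≡ 45 (mod 2); here 1 mod 2 = 1 = 45 mod 2, so it does.
Step through x = 1, 1 + 22, 1 + 2·22, …: the values 1, 23, 45 reduce mod 68 to 1, 23, 45. The value 45 hits 45.
Verify: 45 = 2·22 + 1 and 45 = 0·68 + 45. ✓

x = 45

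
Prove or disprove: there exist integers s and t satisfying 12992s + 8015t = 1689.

There are no such integers.

gcd(12992, 8015) = 7, so every integer of the form 12992s + 8015t is a multiple of 7.
But 1689 is not a multiple of 7 (it leaves remainder 2).
Therefore 12992s + 8015t = 1689 has no solution in integers.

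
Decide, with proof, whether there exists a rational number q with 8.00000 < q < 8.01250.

Multiplying by 81: 81·8.00000 = 648.00000 and 81·8.01250 = 649.01250, so the integer 649 lies strictly between them.
Dividing back, 8.00000 < 649/81 < 8.01250, and 649/81 is rational.

q = 649/81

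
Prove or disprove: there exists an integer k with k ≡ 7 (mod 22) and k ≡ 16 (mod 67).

The moduli 22 and 67 are coprime, so by the Chinese Remainder Theorem a unique solution modulo 1474 exists.
Any solution of the first congruence is k = 7 + 22t; substituting into the second, 22t ≡ 16 − 7 ≡ 9 (mod 67).
Since 22·64 = 1408 = 21·67 + 1, the inverse of 22 mod 67 is 64.
Therefore t ≡ 64·9 = 576 ≡ 40 (mod 67).
With t = 40: k = 7 + 22·40 = 887.
Check: 887 mod 22 = 7, 887 mod 67 = 16. ✓

k = 887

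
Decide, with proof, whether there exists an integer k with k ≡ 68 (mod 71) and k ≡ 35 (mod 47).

Since 71 and 47 share no common factor, CRT says the pair of congruences has a solution (unique mod 3337).
Write k = 68 + 71t and require 68 + 71t ≡ 35 (mod 47), i.e. 71t ≡ 14 (mod 47).
71 ≡ 24 (mod 47), so this reads 24t ≡ 14 (mod 47). Invert 24 mod 47 by the Euclidean algorithm: 47 = 1·24 + 23, 24 = 1·23 + 1, 23 = 23·1 + 0; back-substituting, 1 = 24 − 1·23 = 24 − (47 − 1·24) = −47 + 2·24. Hence 24·2 ≡ 1, so 24⁻¹ ≡ 2 (mod 47).
Therefore t ≡ 2·14 = 28 (mod 47).
With t = 28: k = 68 + 71·28 = 2056.
Indeed 2056 ≡ 68 (mod 71) and 2056 ≡ 35 (mod 47).

k = 2056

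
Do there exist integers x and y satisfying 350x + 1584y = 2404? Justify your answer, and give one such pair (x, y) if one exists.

Every value of 350x + 1584y is a multiple of gcd(350, 1584) = 2; since 2 ∣ 2404, solutions exist.
Dividing through by 2 reduces the equation to 175x + 792y = 1202.
Dividing repeatedly: 792 = 4·175 + 92, 175 = 1·92 + 83, 92 = 1·83 + 9, 83 = 9·9 + 2, 9 = 4·2 + 1, 2 = 2·1 + 0.
Unwinding: 1 = 9 − 4·2 = 9 − 4·(83 − 9·9) = −4·83 + 37·9 = −4·83 + 37·(92 − 1·83) = 37·92 − 41·83 = 37·92 − 41·(175 − 1·92) = −41·175 + 78·92 = −41·175 + 78·(792 − 4·175) = 78·792 − 353·175, i.e. 175·(-353) + 792·78 = 1.
Scaling by 1202 gives the particular solution (x, y) = (-424306, 93756).
Adding 536·792 to x and subtracting 536·175 from y gives the tidier solution (206, -44).
Check: 350·206 + 1584·(-44) = 72100 − 69696 = 2404. ✓

x = 206, y = -44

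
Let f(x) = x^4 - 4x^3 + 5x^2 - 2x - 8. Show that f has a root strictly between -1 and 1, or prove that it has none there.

Such a root exists.

f(-1) = 4 and f(1) = -8, which have opposite signs.
As a polynomial, f is continuous on every closed interval.
By the Intermediate Value Theorem, f takes the value 0 somewhere in the open interval.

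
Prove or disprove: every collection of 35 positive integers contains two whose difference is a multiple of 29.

Each integer lies in one of the 29 residue classes modulo 29.
Placing 35 integers into 29 classes, some class receives at least two — say a and b.
Their difference a − b is then a multiple of 29.

Yes.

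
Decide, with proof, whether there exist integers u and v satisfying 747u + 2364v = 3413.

No such integers exist.

Both 747 and 2364 are divisible by gcd(747, 2364) = 3, hence so is any combination 747u + 2364v.
But 3413 = 3·1137 + 2, so 3 ∤ 3413.
Hence no integers u, v satisfy the equation.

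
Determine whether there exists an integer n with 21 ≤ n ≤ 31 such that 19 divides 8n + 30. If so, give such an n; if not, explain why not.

At n = 21, 8·21 + 30 = 198 ≡ 8 (mod 19), and each step in n adds 8, giving residues 8, 16, 5, 13, 2, 10, 18, 7, 15, 4, 12 for n = 21, 22, …, 31.
Since 0 is absent from this list, 19 ∤ 8n + 30 for every n with 21 ≤ n ≤ 31.

No such integer n in that range exists.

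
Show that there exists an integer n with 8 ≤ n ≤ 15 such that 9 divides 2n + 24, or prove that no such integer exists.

For n = 8, 9, …, 14 the values 40, 42, 44, 46, 48, 50, 52 are not multiples of 9. At n = 15 we get 2·15 + 24 = 54, and 54 = 9·6.

n = 15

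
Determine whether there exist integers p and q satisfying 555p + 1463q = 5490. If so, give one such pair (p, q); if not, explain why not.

p = 603, q = -225

555 and 1463 are coprime, so 555p + 1463q ranges over all of ℤ.
Euclidean algorithm: 1463 = 2·555 + 353, 555 = 1·353 + 202, 353 = 1·202 + 151, 202 = 1·151 + 51, 151 = 2·51 + 49, 51 = 1·49 + 2, 49 = 24·2 + 1, 2 = 2·1 + 0.
Back-substituting, 1 = 49 − 24·2 = 49 − 24·(51 − 1·49) = −24·51 + 25·49 = −24·51 + 25·(151 − 2·51) = 25·151 − 74·51 = 25·151 − 74·(202 − 1·151) = −74·202 + 99·151 = −74·202 + 99·(353 − 1·202) = 99·353 − 173·202 = 99·353 − 173·(555 − 1·353) = −173·555 + 272·353 = −173·555 + 272·(1463 − 2·555) = 272·1463 − 717·555; that is, 555·(-717) + 1463·272 = 1.
Scaling by 5490 gives the particular solution (p, q) = (-3936330, 1493280).
Shifting by a multiple of (1463, −555) keeps it a solution: p = -3936330 + 2691·1463 = 603, q = 1493280 − 2691·555 = -225.
Check: 555·603 + 1463·(-225) = 334665 − 329175 = 5490. ✓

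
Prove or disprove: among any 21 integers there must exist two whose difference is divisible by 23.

No; for instance {16, 17, 18, 19, 20, 21, 22, 23, 24, 25, 26, 27, 28, 29, 30, 31, 32, 33, 34, 35, 36} is a counterexample.

Try 21 consecutive integers, 16, 17, …, 36. Their remainders mod 23 are 16, 17, 18, 19, 20, 21, 22, 0, 1, 2, 3, 4, 5, 6, 7, 8, 9, 10, 11, 12, 13 — pairwise different, as any 21 ≤ 23 consecutive integers have distinct residues.
No two share a residue, so no pair has difference divisible by 23; the claim fails for this set.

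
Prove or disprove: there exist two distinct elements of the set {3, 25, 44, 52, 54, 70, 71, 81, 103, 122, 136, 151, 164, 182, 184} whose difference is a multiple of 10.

3 and 103 are such a pair.

3 mod 10 = 3 and 103 mod 10 = 3, so 103 − 3 = 100 = 10·10.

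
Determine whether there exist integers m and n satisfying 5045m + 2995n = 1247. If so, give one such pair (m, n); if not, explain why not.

Any value of 5045m + 2995n is a multiple of gcd(5045, 2995) = 5.
However 1247 leaves remainder 2 on division by 5.
Therefore 5045m + 2995n = 1247 has no solution in integers.

No, no such integers exist.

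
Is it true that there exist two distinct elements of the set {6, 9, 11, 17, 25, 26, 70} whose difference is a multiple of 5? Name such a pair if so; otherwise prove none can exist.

Both 6 and 11 leave remainder 1 on division by 5; their difference 5 = 1·5 is a multiple of 5.

Yes: 6 and 11.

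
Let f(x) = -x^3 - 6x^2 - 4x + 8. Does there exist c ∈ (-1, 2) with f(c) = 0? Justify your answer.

Such a root exists.

f(-1) = 7 and f(2) = -32, which have opposite signs.
f is continuous everywhere (it is a polynomial), in particular on [-1, 2].
By the Intermediate Value Theorem f must vanish at some point of (-1, 2).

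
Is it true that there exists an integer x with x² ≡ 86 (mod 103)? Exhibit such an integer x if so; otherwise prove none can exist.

There is no such integer.

103 is prime, so by Euler's criterion 86 is a square mod 103 iff 86^((103−1)/2) = 86^51 ≡ 1 (mod 103).
Squaring successively (mod 103): 86^2 = 7396 ≡ 83; 86^4 ≡ 83² = 6889 ≡ 91; 86^8 ≡ 91² = 8281 ≡ 41; 86^16 ≡ 41² = 1681 ≡ 33; 86^32 ≡ 33² = 1089 ≡ 59.
Since 51 = 32 + 16 + 2 + 1, 86^51 ≡ 59 · 33 · 83 · 86; multiplying out mod 103: 59·33 = 1947 ≡ 93, then 93·83 = 7719 ≡ 97, then 97·86 = 8342 ≡ 102. Thus 86^51 ≡ 102 ≡ −1 (mod 103).
The value −1 means 86 is a non-residue modulo 103, so x² ≡ 86 (mod 103) is impossible.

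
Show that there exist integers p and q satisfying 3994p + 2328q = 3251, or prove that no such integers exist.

Both 3994 and 2328 are divisible by gcd(3994, 2328) = 2, hence so is any combination 3994p + 2328q.
However 3251 leaves remainder 1 on division by 2.
Therefore 3994p + 2328q = 3251 has no solution in integers.

No such integers exist.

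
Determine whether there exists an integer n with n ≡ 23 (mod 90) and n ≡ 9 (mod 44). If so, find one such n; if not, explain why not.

The moduli are not coprime: gcd(90, 44) = 2. Compatibility requires 2 ∣ (9 − 23) = -14, which holds, so solutions exist.
Put n = 23 + 90t, so we need 90t ≡ 30 (mod 44), equivalently (divide by 2) 45t ≡ 15 (mod 22).
45 ≡ 1 (mod 22), so this reads 1t ≡ 15 (mod 22). So t ≡ 15 (mod 22).
Then n = 23 + 90·15 = 1373.
Check: 1373 mod 90 = 23, 1373 mod 44 = 9. ✓

n = 1373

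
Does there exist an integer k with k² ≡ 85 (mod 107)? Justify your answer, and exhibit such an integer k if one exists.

Take k = 70. Then 70² = 4900 = 45·107 + 85, so 70² ≡ 85 (mod 107).

k = 70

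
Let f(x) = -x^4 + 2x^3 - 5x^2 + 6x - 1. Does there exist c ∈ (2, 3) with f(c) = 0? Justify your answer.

f has no root in that interval.

f(2) = -9 and f(3) = -55, both negative, so a sign-change argument is unavailable; we show f keeps this sign on the whole interval.
Substitute x = 2 + u, where 0 < u < 1 on the interval. Expanding, f(2 + u) = -u^4 - 6u^3 - 17u^2 - 22u - 9.
All 5 nonzero coefficients of this polynomial in u are negative; hence for u > 0 the value is a sum of negative terms (the constant -9 among them).
Therefore f(x) < 0 throughout (2, 3), and f has no zero there.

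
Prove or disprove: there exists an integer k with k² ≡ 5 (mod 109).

k = 21

k = 21 works: 21² = 441, and 441 − 5 = 436 = 4·109.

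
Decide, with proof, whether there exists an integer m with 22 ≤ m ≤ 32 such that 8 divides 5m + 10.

m = 22

Try m = 22: 5·22 + 10 = 120 = 15·8, which is divisible by 8.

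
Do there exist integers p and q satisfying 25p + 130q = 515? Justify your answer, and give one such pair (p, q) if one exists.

Since gcd(25, 130) = 5 and 515 = 5·103, Bézout's identity guarantees a solution.
Dividing through by 5 reduces the equation to 5p + 26q = 103.
Euclidean algorithm: 26 = 5·5 + 1, 5 = 5·1 + 0.
Back-substituting, 1 = 26 − 5·5; that is, 5·(-5) + 26·1 = 1.
Times 103: 5·(-515) + 26·103 = 103, so (-515, 103) solves it.
Shifting by a multiple of (26, −5) keeps it a solution: p = -515 + 20·26 = 5, q = 103 − 20·5 = 3.
Indeed 25·5 + 130·3 = 125 + 390 = 515.

p = 5, q = 3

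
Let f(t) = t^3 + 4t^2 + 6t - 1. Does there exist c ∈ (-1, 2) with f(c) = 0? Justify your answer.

f(-1) = -4 and f(2) = 35, which have opposite signs.
Since f is a polynomial it is continuous on [-1, 2].
So by the Intermediate Value Theorem there is a c strictly between -1 and 2 with f(c) = 0.

Yes, f has a root in the interval.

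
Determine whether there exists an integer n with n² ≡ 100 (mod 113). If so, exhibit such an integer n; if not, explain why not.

n = 103

Take n = 103. Then 103² = 10609 = 93·113 + 100, so 103² ≡ 100 (mod 113).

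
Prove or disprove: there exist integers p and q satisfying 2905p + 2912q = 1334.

Both 2905 and 2912 are divisible by gcd(2905, 2912) = 7, hence so is any combination 2905p + 2912q.
However 1334 leaves remainder 4 on division by 7.
So the equation is unsolvable over ℤ.

No, no such integers exist.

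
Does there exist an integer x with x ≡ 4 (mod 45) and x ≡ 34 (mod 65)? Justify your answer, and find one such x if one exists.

x = 229

Here gcd(45, 65) = 5, and both 4 and 34 leave remainder 4 mod 5, so the system is consistent.
List candidates x ≡ 4 (mod 45): 4, 49, 94, 139, 184, 229. Modulo 65 these are 4, 49, 29, 9, 54, 34; 229 gives 34 as required.
Indeed 229 ≡ 4 (mod 45) and 229 ≡ 34 (mod 65).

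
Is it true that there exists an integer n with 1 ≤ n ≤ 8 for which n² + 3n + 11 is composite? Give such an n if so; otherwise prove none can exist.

At n = 2: 2² + 3·2 + 11 = 21 = 3·7, which is composite.

n = 2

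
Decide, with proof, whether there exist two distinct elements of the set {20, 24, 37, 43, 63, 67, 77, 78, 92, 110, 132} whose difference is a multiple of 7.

Both 20 and 132 leave remainder 6 on division by 7; their difference 112 = 16·7 is a multiple of 7.

20 and 132 are such a pair.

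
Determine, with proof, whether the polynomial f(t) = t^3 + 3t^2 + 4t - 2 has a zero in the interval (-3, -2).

No such root exists.

f(-3) = -14 and f(-2) = -6, both negative.
f'(t) = 3t^2 + 6t + 4 has discriminant 6² − 4·3·4 = -12 < 0, so f' has no real roots and is positive for every real t.
So f is strictly increasing; between -3 and -2 its values lie between f(-3) = -14 and f(-2) = -6, all negative. Therefore f has no root in (-3, -2).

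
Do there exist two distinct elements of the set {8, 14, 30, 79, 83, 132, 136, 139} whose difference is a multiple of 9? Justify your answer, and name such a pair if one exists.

There is no such pair.

Residues mod 9: 8↦8, 14↦5, 30↦3, 79↦7, 83↦2, 132↦6, 136↦1, 139↦4.
These 8 residues are pairwise different, hence no difference of two elements is divisible by 9.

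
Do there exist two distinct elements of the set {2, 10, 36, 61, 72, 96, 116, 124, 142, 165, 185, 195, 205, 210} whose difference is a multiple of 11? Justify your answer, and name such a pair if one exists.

The pair (10, 142) works.

10 mod 11 = 10 and 142 mod 11 = 10, so 142 − 10 = 132 = 12·11.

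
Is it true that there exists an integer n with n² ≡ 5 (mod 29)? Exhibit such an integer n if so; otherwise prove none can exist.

n = 11

Take n = 11. Then 11² = 121 = 4·29 + 5, so 11² ≡ 5 (mod 29).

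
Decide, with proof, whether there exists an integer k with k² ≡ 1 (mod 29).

Take k = 28. Then 28² = 784 = 27·29 + 1, so 28² ≡ 1 (mod 29).

k = 28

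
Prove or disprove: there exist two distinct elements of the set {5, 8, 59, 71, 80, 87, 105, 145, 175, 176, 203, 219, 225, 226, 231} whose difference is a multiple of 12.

Yes: 8 and 80.

Reduce each element mod 12: 5↦5, 8↦8, 59↦11, 71↦11, 80↦8, 87↦3, 105↦9, 145↦1, 175↦7, 176↦8, 203↦11, 219↦3, 225↦9, 226↦10, 231↦3. The residue 8 repeats (at 8 and 80), and 80 − 8 = 72 = 6·12.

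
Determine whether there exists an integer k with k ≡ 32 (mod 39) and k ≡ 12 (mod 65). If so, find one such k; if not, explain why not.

Both moduli are multiples of 13 = gcd(39, 65), so any solution would satisfy k ≡ 32 and k ≡ 12 modulo 13 simultaneously.
But 32 mod 13 = 6 while 12 mod 13 = 12, a contradiction.
So no integer satisfies both congruences.

There is no such integer.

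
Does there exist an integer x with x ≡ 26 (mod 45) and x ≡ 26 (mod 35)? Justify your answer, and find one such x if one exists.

The moduli are not coprime: gcd(45, 35) = 5. Compatibility requires 5 ∣ (26 − 26) = 0, which holds, so solutions exist.
In fact x = 26 itself already satisfies 26 mod 35 = 26.
Verify: 26 = 0·45 + 26 and 26 = 0·35 + 26. ✓

x = 26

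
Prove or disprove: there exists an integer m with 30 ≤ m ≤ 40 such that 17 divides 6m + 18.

m = 31

Try m = 31: 6·31 + 18 = 204 = 12·17, which is divisible by 17.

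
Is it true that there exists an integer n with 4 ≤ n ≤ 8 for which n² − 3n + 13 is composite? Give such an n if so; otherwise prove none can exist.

No, no such integer n in that range exists.

The values for n = 4, 5, …, 8 are 17, 23, 31, 41, 53, and each of these is prime.
So no value in the range makes the expression composite.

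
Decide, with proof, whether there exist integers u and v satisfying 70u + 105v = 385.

Every value of 70u + 105v is a multiple of gcd(70, 105) = 35; since 35 ∣ 385, solutions exist.
Dividing through by 35 reduces the equation to 2u + 3v = 11.
Dividing repeatedly: 3 = 1·2 + 1, 2 = 2·1 + 0.
Working back up the chain: 1 = 3 − 1·2. So 2·(-1) + 3·1 = 1.
Times 11: 2·(-11) + 3·11 = 11, so (-11, 11) solves it.
The general solution is u = -11 + 3k, v = 11 − 2k; taking k = 4 gives the smaller pair u = 1, v = 3.
Check: 70·1 + 105·3 = 70 + 315 = 385. ✓

u = 1, v = 3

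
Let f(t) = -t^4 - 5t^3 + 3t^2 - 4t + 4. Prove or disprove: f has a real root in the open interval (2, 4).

No such root exists.

The endpoint values f(2) = -48 and f(4) = -540 are both negative. Claim: f(t) < 0 for every t in (2, 4).
Substitute t = 2 + u, where 0 < u < 2 on the interval. Expanding, f(2 + u) = -u^4 - 13u^3 - 51u^2 - 84u - 48.
All 5 nonzero coefficients of this polynomial in u are negative; hence for u > 0 the value is a sum of negative terms (the constant -48 among them).
Therefore f(t) < 0 throughout (2, 4), and f has no zero there.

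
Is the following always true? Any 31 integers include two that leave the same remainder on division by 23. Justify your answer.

There are exactly 23 possible remainders on division by 23.
Placing 31 integers into 23 classes, some class receives at least two — say a and b.
So a and b have equal remainders mod 23, which is exactly what was to be shown.

True.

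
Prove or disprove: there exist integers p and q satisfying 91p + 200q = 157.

91 and 200 are coprime, so 91p + 200q ranges over all of ℤ.
Dividing repeatedly: 200 = 2·91 + 18, 91 = 5·18 + 1, 18 = 18·1 + 0.
Unwinding: 1 = 91 − 5·18 = 91 − 5·(200 − 2·91) = −5·200 + 11·91, i.e. 91·11 + 200·(-5) = 1.
Times 157: 91·1727 + 200·(-785) = 157, so (1727, -785) solves it.
Shifting by a multiple of (200, −91) keeps it a solution: p = 1727 − 8·200 = 127, q = -785 + 8·91 = -57.
Check: 91·127 + 200·(-57) = 11557 − 11400 = 157. ✓

p = 127, q = -57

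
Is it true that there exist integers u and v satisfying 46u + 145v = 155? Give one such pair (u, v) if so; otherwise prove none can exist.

Since gcd(46, 145) = 1, every integer is an integer combination of 46 and 145.
Dividing repeatedly: 145 = 3·46 + 7, 46 = 6·7 + 4, 7 = 1·4 + 3, 4 = 1·3 + 1, 3 = 3·1 + 0.
Back-substituting, 1 = 4 − 1·3 = 4 − (7 − 1·4) = −7 + 2·4 = −7 + 2·(46 − 6·7) = 2·46 − 13·7 = 2·46 − 13·(145 − 3·46) = −13·145 + 41·46; that is, 46·41 + 145·(-13) = 1.
Scaling by 155 gives the particular solution (u, v) = (6355, -2015).
Shifting by a multiple of (145, −46) keeps it a solution: u = 6355 − 43·145 = 120, v = -2015 + 43·46 = -37.
Check: 46·120 + 145·(-37) = 5520 − 5365 = 155. ✓

u = 120, v = -37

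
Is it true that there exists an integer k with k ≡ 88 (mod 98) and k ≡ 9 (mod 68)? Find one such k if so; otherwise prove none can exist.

There is no such integer.

Reduce both congruences modulo 2, which divides 98 and 68: they say k ≡ 88 (mod 2) and k ≡ 9 (mod 2).
But 88 mod 2 = 0 while 9 mod 2 = 1, a contradiction.
Hence the system has no solution.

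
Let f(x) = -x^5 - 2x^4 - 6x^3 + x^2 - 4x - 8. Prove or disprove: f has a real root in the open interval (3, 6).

The endpoint values f(3) = -578 and f(6) = -11660 are both negative. Claim: f(x) < 0 for every x in (3, 6).
Substitute x = 3 + u, where 0 < u < 3 on the interval. Expanding, f(3 + u) = -u^5 - 17u^4 - 120u^3 - 431u^2 - 781u - 578.
All 6 nonzero coefficients of this polynomial in u are negative; hence for u > 0 the value is a sum of negative terms (the constant -578 among them).
Therefore f(x) < 0 throughout (3, 6), and f has no zero there.

No.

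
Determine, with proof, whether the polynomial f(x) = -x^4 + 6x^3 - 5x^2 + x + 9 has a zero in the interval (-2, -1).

f has no root in that interval.

The endpoint values f(-2) = -77 and f(-1) = -4 are both negative. Claim: f(x) < 0 for every x in (-2, -1).
Shift to the endpoint -1: with x = -1 − u (0 < u < 1), one computes f(-1 − u) = -u^4 - 10u^3 - 29u^2 - 33u - 4.
All 5 nonzero coefficients of this polynomial in u are negative; hence for u > 0 the value is a sum of negative terms (the constant -4 among them).
So f is strictly negative on (-2, -1); no root exists in the interval.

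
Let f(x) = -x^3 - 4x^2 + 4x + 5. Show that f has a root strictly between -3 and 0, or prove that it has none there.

Yes, f has a root in the interval.

f(-3) = -16 and f(0) = 5, which have opposite signs.
Since f is a polynomial it is continuous on [-3, 0].
By the Intermediate Value Theorem, f takes the value 0 somewhere in the open interval.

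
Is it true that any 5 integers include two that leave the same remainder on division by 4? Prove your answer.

There are exactly 4 possible remainders on division by 4.
Since 5 > 4, two of the 5 integers must share a residue class by the pigeonhole principle; call them a and b.
So a and b have equal remainders mod 4, which is exactly what was to be shown.

Yes, this is always true.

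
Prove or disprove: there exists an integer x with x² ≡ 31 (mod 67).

Apply Euler's criterion with the prime 67: 31 is a quadratic residue iff 31^33 ≡ 1 (mod 67), and a non-residue iff it is ≡ −1.
Squaring successively (mod 67): 31^2 = 961 ≡ 23; 31^4 ≡ 23² = 529 ≡ 60; 31^8 ≡ 60² = 3600 ≡ 49; 31^16 ≡ 49² = 2401 ≡ 56; 31^32 ≡ 56² = 3136 ≡ 54.
Since 33 = 32 + 1, 31^33 ≡ 54 · 31; multiplying out mod 67: 54·31 = 1674 ≡ 66. Thus 31^33 ≡ 66 ≡ −1 (mod 67).
The value −1 means 31 is a non-residue modulo 67, so x² ≡ 31 (mod 67) is impossible.

There is no such integer.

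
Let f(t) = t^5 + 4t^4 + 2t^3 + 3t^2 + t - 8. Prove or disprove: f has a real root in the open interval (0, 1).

f(0) = -8 and f(1) = 3, which have opposite signs.
As a polynomial, f is continuous on every closed interval.
By the Intermediate Value Theorem f must vanish at some point of (0, 1).

Yes, f has a root in the interval.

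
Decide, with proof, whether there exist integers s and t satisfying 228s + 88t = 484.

Every value of 228s + 88t is a multiple of gcd(228, 88) = 4; since 4 ∣ 484, solutions exist.
Dividing through by 4 reduces the equation to 57s + 22t = 121.
Euclidean algorithm: 57 = 2·22 + 13, 22 = 1·13 + 9, 13 = 1·9 + 4, 9 = 2·4 + 1, 4 = 4·1 + 0.
Unwinding: 1 = 9 − 2·4 = 9 − 2·(13 − 1·9) = −2·13 + 3·9 = −2·13 + 3·(22 − 1·13) = 3·22 − 5·13 = 3·22 − 5·(57 − 2·22) = −5·57 + 13·22, i.e. 57·(-5) + 22·13 = 1.
Times 121: 57·(-605) + 22·1573 = 121, so (-605, 1573) solves it.
The general solution is s = -605 + 22k, t = 1573 − 57k; taking k = 28 gives the smaller pair s = 11, t = -23.
Check: 228·11 + 88·(-23) = 2508 − 2024 = 484. ✓

s = 11, t = -23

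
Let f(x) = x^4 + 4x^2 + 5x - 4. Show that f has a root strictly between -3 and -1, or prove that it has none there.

Yes, f has a root in the interval.

f(-3) = 98 and f(-1) = -4, which have opposite signs.
f is continuous everywhere (it is a polynomial), in particular on [-3, -1].
By the Intermediate Value Theorem, f takes the value 0 somewhere in the open interval.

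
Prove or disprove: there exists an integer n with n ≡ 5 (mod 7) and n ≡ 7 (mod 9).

n = 61

gcd(7, 9) = 1, so the Chinese Remainder Theorem guarantees exactly one residue class mod 63 satisfying both.
Any solution of the first congruence is n = 5 + 7t; substituting into the second, 7t ≡ 7 − 5 ≡ 2 (mod 9).
Invert 7 mod 9 by the Euclidean algorithm: 9 = 1·7 + 2, 7 = 3·2 + 1, 2 = 2·1 + 0; back-substituting, 1 = 7 − 3·2 = 7 − 3·(9 − 1·7) = −3·9 + 4·7. Hence 7·4 ≡ 1, so 7⁻¹ ≡ 4 (mod 9).
Therefore t ≡ 4·2 = 8 (mod 9).
With t = 8: n = 5 + 7·8 = 61.
Verify: 61 = 8·7 + 5 and 61 = 6·9 + 7. ✓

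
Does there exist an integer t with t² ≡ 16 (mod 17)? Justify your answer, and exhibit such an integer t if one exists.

t = 13

Take t = 13. Then 13² = 169 = 9·17 + 16, so 13² ≡ 16 (mod 17).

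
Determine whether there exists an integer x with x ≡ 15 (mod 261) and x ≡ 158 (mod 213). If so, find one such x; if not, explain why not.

gcd(261, 213) = 3. If x ≡ 15 (mod 261) and x ≡ 158 (mod 213), then x ≡ 15 (mod 3) and x ≡ 158 (mod 3).
However 15 ≡ 0 and 158 ≡ 2 (mod 3), and 0 ≠ 2.
Hence the system has no solution.

There is no such integer.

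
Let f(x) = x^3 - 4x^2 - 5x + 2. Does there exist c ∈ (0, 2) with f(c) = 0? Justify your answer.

f(0) = 2 and f(2) = -16, which have opposite signs.
Since f is a polynomial it is continuous on [0, 2].
By the Intermediate Value Theorem, f takes the value 0 somewhere in the open interval.

Yes, such a c exists.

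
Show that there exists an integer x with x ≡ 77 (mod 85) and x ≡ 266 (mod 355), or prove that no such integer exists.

Both moduli are multiples of 5 = gcd(85, 355), so any solution would satisfy x ≡ 77 and x ≡ 266 modulo 5 simultaneously.
But 77 mod 5 = 2 while 266 mod 5 = 1, a contradiction.
So no integer satisfies both congruences.

No, no such integer exists.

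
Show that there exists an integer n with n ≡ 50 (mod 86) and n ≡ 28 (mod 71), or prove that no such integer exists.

n = 738

The moduli 86 and 71 are coprime, so by the Chinese Remainder Theorem a unique solution modulo 6106 exists.
Write n = 50 + 86t and require 50 + 86t ≡ 28 (mod 71), i.e. 86t ≡ 49 (mod 71).
86 ≡ 15 (mod 71), so this reads 15t ≡ 49 (mod 71). Invert 15 mod 71 by the Euclidean algorithm: 71 = 4·15 + 11, 15 = 1·11 + 4, 11 = 2·4 + 3, 4 = 1·3 + 1, 3 = 3·1 + 0; back-substituting, 1 = 4 − 1·3 = 4 − (11 − 2·4) = −11 + 3·4 = −11 + 3·(15 − 1·11) = 3·15 − 4·11 = 3·15 − 4·(71 − 4·15) = −4·71 + 19·15. Hence 15·19 ≡ 1, so 15⁻¹ ≡ 19 (mod 71).
Therefore t ≡ 19·49 = 931 ≡ 8 (mod 71).
With t = 8: n = 50 + 86·8 = 738.
Check: 738 mod 86 = 50, 738 mod 71 = 28. ✓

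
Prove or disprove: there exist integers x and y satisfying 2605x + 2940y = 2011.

No such integers exist.

Any value of 2605x + 2940y is a multiple of gcd(2605, 2940) = 5.
But 2011 = 5·402 + 1, so 5 ∤ 2011.
Hence no integers x, y satisfy the equation.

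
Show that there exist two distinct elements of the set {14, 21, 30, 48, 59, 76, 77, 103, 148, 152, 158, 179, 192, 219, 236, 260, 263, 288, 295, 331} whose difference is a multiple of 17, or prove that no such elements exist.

Yes: 14 and 48.

Reduce each element mod 17: 14↦14, 21↦4, 30↦13, 48↦14, 59↦8, 76↦8, 77↦9, 103↦1, 148↦12, 152↦16, 158↦5, 179↦9, 192↦5, 219↦15, 236↦15, 260↦5, 263↦8, 288↦16, 295↦6, 331↦8. The residue 14 repeats (at 14 and 48), and 48 − 14 = 34 = 2·17.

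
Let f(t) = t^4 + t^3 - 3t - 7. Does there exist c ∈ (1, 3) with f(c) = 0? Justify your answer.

Such a root exists.

f(1) = -8 and f(3) = 92, which have opposite signs.
As a polynomial, f is continuous on every closed interval.
By the Intermediate Value Theorem, f takes the value 0 somewhere in the open interval.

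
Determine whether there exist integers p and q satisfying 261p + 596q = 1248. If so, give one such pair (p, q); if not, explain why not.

261 and 596 are coprime, so 261p + 596q ranges over all of ℤ.
Euclidean algorithm: 596 = 2·261 + 74, 261 = 3·74 + 39, 74 = 1·39 + 35, 39 = 1·35 + 4, 35 = 8·4 + 3, 4 = 1·3 + 1, 3 = 3·1 + 0.
Unwinding: 1 = 4 − 1·3 = 4 − (35 − 8·4) = −35 + 9·4 = −35 + 9·(39 − 1·35) = 9·39 − 10·35 = 9·39 − 10·(74 − 1·39) = −10·74 + 19·39 = −10·74 + 19·(261 − 3·74) = 19·261 − 67·74 = 19·261 − 67·(596 − 2·261) = −67·596 + 153·261, i.e. 261·153 + 596·(-67) = 1.
Times 1248: 261·190944 + 596·(-83616) = 1248, so (190944, -83616) solves it.
Subtracting 320·596 from p and adding 320·261 to q gives the tidier solution (224, -96).
Indeed 261·224 + 596·(-96) = 58464 − 57216 = 1248.

p = 224, q = -96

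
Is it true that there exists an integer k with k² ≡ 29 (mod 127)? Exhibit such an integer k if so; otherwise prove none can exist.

127 is prime, so by Euler's criterion 29 is a square mod 127 iff 29^((127−1)/2) = 29^63 ≡ 1 (mod 127).
Repeated squaring mod 127: 29^2 = 841 ≡ 79; 29^4 ≡ 79² = 6241 ≡ 18; 29^8 ≡ 18² = 324 ≡ 70; 29^16 ≡ 70² = 4900 ≡ 74; 29^32 ≡ 74² = 5476 ≡ 15.
Since 63 = 32 + 16 + 8 + 4 + 2 + 1, 29^63 ≡ 15 · 74 · 70 · 18 · 79 · 29; multiplying out mod 127: 15·74 = 1110 ≡ 94, then 94·70 = 6580 ≡ 103, then 103·18 = 1854 ≡ 76, then 76·79 = 6004 ≡ 35, then 35·29 = 1015 ≡ 126. Thus 29^63 ≡ 126 ≡ −1 (mod 127).
The value −1 means 29 is a non-residue modulo 127, so k² ≡ 29 (mod 127) is impossible.

There is no such integer.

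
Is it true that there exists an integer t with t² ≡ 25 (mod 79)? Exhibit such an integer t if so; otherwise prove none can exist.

Take t = 5. Then 5² = 25, and since 0 ≤ 25 < 79 this is already reduced: 5² ≡ 25 (mod 79).

t = 5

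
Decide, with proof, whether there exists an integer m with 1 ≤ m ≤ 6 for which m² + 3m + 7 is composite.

At m = 4: 4² + 3·4 + 7 = 35 = 5·7, which is composite.

m = 4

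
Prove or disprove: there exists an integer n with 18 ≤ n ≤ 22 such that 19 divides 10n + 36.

The values of 10n + 36 for n = 18, 19, …, 22 are 216, 226, 236, 246, 256; reduced mod 19 these are 7, 17, 8, 18, 9.
Since 0 is absent from this list, 19 ∤ 10n + 36 for every n with 18 ≤ n ≤ 22.

No such integer n in that range exists.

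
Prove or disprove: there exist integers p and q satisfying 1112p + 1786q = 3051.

Any value of 1112p + 1786q is a multiple of gcd(1112, 1786) = 2.
But 3051 = 2·1525 + 1, so 2 ∤ 3051.
Therefore 1112p + 1786q = 3051 has no solution in integers.

No, no such integers exist.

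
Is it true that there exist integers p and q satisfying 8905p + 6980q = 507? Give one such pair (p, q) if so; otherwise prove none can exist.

No, no such integers exist.

Both 8905 and 6980 are divisible by gcd(8905, 6980) = 5, hence so is any combination 8905p + 6980q.
But 507 is not a multiple of 5 (it leaves remainder 2).
Therefore 8905p + 6980q = 507 has no solution in integers.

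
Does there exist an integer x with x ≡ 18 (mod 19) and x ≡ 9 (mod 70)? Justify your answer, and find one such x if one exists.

x = 569

The moduli 19 and 70 are coprime, so by the Chinese Remainder Theorem a unique solution modulo 1330 exists.
Any solution of the first congruence is x = 18 + 19t; substituting into the second, 19t ≡ 9 − 18 ≡ 61 (mod 70).
To invert 19 modulo 70: 70 = 3·19 + 13, 19 = 1·13 + 6, 13 = 2·6 + 1, 6 = 6·1 + 0, and unwinding, 1 = 13 − 2·6 = 13 − 2·(19 − 1·13) = −2·19 + 3·13 = −2·19 + 3·(70 − 3·19) = 3·70 − 11·19. Thus 19⁻¹ ≡ -11 ≡ 59 (mod 70).
Multiplying by 59: t ≡ 59·61 = 3599 ≡ 29 (mod 70).
Taking t = 29 gives x = 18 + 19·29 = 569.
Indeed 569 ≡ 18 (mod 19) and 569 ≡ 9 (mod 70).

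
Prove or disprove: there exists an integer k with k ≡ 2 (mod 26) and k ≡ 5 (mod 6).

gcd(26, 6) = 2. If k ≡ 2 (mod 26) and k ≡ 5 (mod 6), then k ≡ 2 (mod 2) and k ≡ 5 (mod 2).
However 2 ≡ 0 and 5 ≡ 1 (mod 2), and 0 ≠ 1.
So no integer satisfies both congruences.

No, no such integer exists.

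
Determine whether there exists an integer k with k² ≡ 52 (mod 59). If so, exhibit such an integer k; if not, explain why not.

Apply Euler's criterion with the prime 59: 52 is a quadratic residue iff 52^29 ≡ 1 (mod 59), and a non-residue iff it is ≡ −1.
Repeated squaring mod 59: 52^2 = 2704 ≡ 49; 52^4 ≡ 49² = 2401 ≡ 41; 52^8 ≡ 41² = 1681 ≡ 29; 52^16 ≡ 29² = 841 ≡ 15.
Since 29 = 16 + 8 + 4 + 1, 52^29 ≡ 15 · 29 · 41 · 52; multiplying out mod 59: 15·29 = 435 ≡ 22, then 22·41 = 902 ≡ 17, then 17·52 = 884 ≡ 58. Thus 52^29 ≡ 58 ≡ −1 (mod 59).
By Euler's criterion 52 is a quadratic non-residue mod 59: no k satisfies k² ≡ 52 (mod 59).

No such integer exists.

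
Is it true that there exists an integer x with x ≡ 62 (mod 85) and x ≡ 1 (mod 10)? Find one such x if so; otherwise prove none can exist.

No such integer exists.

Both moduli are multiples of 5 = gcd(85, 10), so any solution would satisfy x ≡ 62 and x ≡ 1 modulo 5 simultaneously.
But 62 mod 5 = 2 while 1 mod 5 = 1, a contradiction.
So no integer satisfies both congruences.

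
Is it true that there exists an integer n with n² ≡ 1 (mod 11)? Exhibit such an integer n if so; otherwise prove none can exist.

n = 10 works: 10² = 100, and 100 − 1 = 99 = 9·11.

n = 10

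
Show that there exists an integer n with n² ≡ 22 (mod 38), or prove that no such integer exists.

Since 19 ∣ 38, a solution of n² ≡ 22 (mod 38) would also satisfy n² ≡ 22 ≡ 3 (mod 19).
Squares mod 19 repeat after n = 9 (as (−n)² = n²); for n = 0..9 they are 0, 1, 4, 9, 16, 6, 17, 11, 7, 5.
The set of squares mod 19 is therefore {0, 1, 4, 5, 6, 7, 9, 11, 16, 17}, which does not contain 3.
Therefore n² ≡ 22 (mod 38) has no solution.

No, no such integer exists.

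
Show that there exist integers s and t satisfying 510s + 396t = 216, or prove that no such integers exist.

s = 54, t = -69

gcd(510, 396) = 6, and 6 divides 216, so integer solutions exist.
Dividing through by 6 reduces the equation to 85s + 66t = 36.
Dividing repeatedly: 85 = 1·66 + 19, 66 = 3·19 + 9, 19 = 2·9 + 1, 9 = 9·1 + 0.
Back-substituting, 1 = 19 − 2·9 = 19 − 2·(66 − 3·19) = −2·66 + 7·19 = −2·66 + 7·(85 − 1·66) = 7·85 − 9·66; that is, 85·7 + 66·(-9) = 1.
Times 36: 85·252 + 66·(-324) = 36, so (252, -324) solves it.
Subtracting 3·66 from s and adding 3·85 to t gives the tidier solution (54, -69).
Indeed 510·54 + 396·(-69) = 27540 − 27324 = 216.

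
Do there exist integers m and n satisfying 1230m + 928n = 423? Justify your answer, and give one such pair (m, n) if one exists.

Both 1230 and 928 are divisible by gcd(1230, 928) = 2, hence so is any combination 1230m + 928n.
However 423 leaves remainder 1 on division by 2.
Hence no integers m, n satisfy the equation.

No such integers exist.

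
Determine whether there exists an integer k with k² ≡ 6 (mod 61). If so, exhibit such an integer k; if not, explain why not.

There is no such integer.

61 is prime, so by Euler's criterion 6 is a square mod 61 iff 6^((61−1)/2) = 6^30 ≡ 1 (mod 61).
Squaring successively (mod 61): 6^2 = 36 ≡ 36; 6^4 ≡ 36² = 1296 ≡ 15; 6^8 ≡ 15² = 225 ≡ 42; 6^16 ≡ 42² = 1764 ≡ 56.
Since 30 = 16 + 8 + 4 + 2, 6^30 ≡ 56 · 42 · 15 · 36; multiplying out mod 61: 56·42 = 2352 ≡ 34, then 34·15 = 510 ≡ 22, then 22·36 = 792 ≡ 60. Thus 6^30 ≡ 60 ≡ −1 (mod 61).
The value −1 means 6 is a non-residue modulo 61, so k² ≡ 6 (mod 61) is impossible.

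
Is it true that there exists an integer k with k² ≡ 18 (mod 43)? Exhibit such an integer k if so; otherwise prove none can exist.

No such integer exists.

Apply Euler's criterion with the prime 43: 18 is a quadratic residue iff 18^21 ≡ 1 (mod 43), and a non-residue iff it is ≡ −1.
Squaring successively (mod 43): 18^2 = 324 ≡ 23; 18^4 ≡ 23² = 529 ≡ 13; 18^8 ≡ 13² = 169 ≡ 40; 18^16 ≡ 40² = 1600 ≡ 9.
Since 21 = 16 + 4 + 1, 18^21 ≡ 9 · 13 · 18; multiplying out mod 43: 9·13 = 117 ≡ 31, then 31·18 = 558 ≡ 42. Thus 18^21 ≡ 42 ≡ −1 (mod 43).
By Euler's criterion 18 is a quadratic non-residue mod 43: no k satisfies k² ≡ 18 (mod 43).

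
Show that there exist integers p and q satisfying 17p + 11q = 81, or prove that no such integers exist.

17 and 11 are coprime, so 17p + 11q ranges over all of ℤ.
Run the Euclidean algorithm on 17 and 11: 17 = 1·11 + 6, 11 = 1·6 + 5, 6 = 1·5 + 1, 5 = 5·1 + 0.
Working back up the chain: 1 = 6 − 1·5 = 6 − (11 − 1·6) = −11 + 2·6 = −11 + 2·(17 − 1·11) = 2·17 − 3·11. So 17·2 + 11·(-3) = 1.
Multiplying through by 81: p = 2·81 = 162, q = (-3)·81 = -243 is a solution.
Subtracting 14·11 from p and adding 14·17 to q gives the tidier solution (8, -5).
Check: 17·8 + 11·(-5) = 136 − 55 = 81. ✓

p = 8, q = -5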